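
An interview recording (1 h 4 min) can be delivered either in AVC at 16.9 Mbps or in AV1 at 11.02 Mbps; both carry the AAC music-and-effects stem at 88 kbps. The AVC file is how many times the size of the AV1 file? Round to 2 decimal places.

1 h 4 min = 64 min = 3840 s
Audio: 88 kbps = 0.088 Mbps.
AVC: 16.988 Mbps × 3840 s = 65233.9 Mb = 7.594 GiB.
AV1: 11.108 Mbps × 3840 s = 42654.7 Mb = 4.966 GiB.
Ratio: 7.594 / 4.966 = 1.529.

1.53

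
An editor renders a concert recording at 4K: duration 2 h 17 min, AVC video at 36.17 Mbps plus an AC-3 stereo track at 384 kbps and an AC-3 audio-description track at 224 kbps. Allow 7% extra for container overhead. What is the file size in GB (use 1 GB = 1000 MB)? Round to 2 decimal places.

2 h 17 min = 137 min = 8220 s
Audio total: 384 + 224 = 608 kbps = 0.608 Mbps.
Total bitrate: 36.17 + 0.608 = 36.778 Mbps.
Stream data: 36.778 Mbps × 8220 s = 302315.2 Mb.
With 7% container overhead: ×1.07.
323,477 Mb ÷ 8 = 40,435 MB → 40.43 GB.

40.43 GB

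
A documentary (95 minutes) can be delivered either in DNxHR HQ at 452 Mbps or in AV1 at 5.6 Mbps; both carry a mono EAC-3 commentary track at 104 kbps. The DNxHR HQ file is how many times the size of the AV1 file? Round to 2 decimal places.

79.26

95 min = 5700 s
Audio: 104 kbps = 0.104 Mbps.
DNxHR HQ: 452.104 Mbps × 5700 s = 2576992.8 Mb = 300.001 GiB.
AV1: 5.704 Mbps × 5700 s = 32512.8 Mb = 3.785 GiB.
Ratio: 300.001 / 3.785 = 79.261.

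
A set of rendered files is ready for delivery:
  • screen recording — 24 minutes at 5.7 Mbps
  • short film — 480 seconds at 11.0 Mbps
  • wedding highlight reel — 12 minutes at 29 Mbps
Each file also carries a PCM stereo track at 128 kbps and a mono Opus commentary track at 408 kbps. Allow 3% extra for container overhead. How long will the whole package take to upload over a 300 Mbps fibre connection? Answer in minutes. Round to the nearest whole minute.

Audio total: 128 + 408 = 536 kbps = 0.536 Mbps.
screen recording: 6.236 Mbps × 1440 s × 1.03 = 9249.2 Mb
short film: 11.536 Mbps × 480 s × 1.03 = 5703.4 Mb
wedding highlight reel: 29.536 Mbps × 720 s × 1.03 = 21903.9 Mb
Total: 36856.5 Mb = 4607.1 MB.
At 300 Mbps: 36856.5 / 300 = 123 s ≈ 2.05 minutes.

2 minutes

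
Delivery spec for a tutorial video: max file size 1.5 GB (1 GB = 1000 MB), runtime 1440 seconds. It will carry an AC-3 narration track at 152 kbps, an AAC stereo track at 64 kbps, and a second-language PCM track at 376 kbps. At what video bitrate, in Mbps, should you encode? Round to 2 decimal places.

7.74 Mbps

Budget: 1.5 GB = 12000.0 Mb.
Total bitrate budget: 12000.0 Mb / 1440 s = 8.333 Mbps.
Audio total: 152 + 64 + 376 = 592 kbps = 0.592 Mbps.
Video: 8.333 − 0.592 = 7.741 Mbps.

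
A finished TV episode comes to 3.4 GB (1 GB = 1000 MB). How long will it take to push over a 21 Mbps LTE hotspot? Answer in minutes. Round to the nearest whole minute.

22 minutes

File: 3.4 GB = 27200.0 Mb.
At 21 Mbps: 27200.0 / 21 = 1295.2 s ≈ 21.6 minutes.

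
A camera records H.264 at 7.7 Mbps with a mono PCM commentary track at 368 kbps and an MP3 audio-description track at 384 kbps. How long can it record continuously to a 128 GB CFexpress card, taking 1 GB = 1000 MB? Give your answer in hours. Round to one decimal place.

33.7 hours

Audio total: 368 + 384 = 752 kbps = 0.752 Mbps.
Total bitrate: 7.7 + 0.752 = 8.452 Mbps.
Capacity: 128 GB = 1,024,000 Mb.
Recording time: 1,024,000 / 8.452 = 121,155 s ≈ 33.7 hours.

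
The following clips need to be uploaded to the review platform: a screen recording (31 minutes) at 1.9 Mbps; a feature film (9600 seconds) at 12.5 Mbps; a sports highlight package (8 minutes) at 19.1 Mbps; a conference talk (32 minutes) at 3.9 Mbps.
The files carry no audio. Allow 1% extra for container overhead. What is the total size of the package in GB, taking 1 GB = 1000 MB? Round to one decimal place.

17.7 GB

screen recording: 1.900 Mbps × 1860 s × 1.01 = 3569.3 Mb
feature film: 12.500 Mbps × 9600 s × 1.01 = 121200.0 Mb
sports highlight package: 19.100 Mbps × 480 s × 1.01 = 9259.7 Mb
conference talk: 3.900 Mbps × 1920 s × 1.01 = 7562.9 Mb
Total: 141591.9 Mb = 17699.0 MB.
= 17.70 GB.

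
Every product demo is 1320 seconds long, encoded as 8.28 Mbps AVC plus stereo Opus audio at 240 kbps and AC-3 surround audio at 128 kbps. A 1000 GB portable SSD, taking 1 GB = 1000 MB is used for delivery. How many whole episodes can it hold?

Audio total: 240 + 128 = 368 kbps = 0.368 Mbps.
Total bitrate: 8.648 Mbps.
Per item: 8.648 Mbps × 1320 s = 11,415 Mb = 1,427 MB.
Capacity: 1000 GB = 8,000,000 Mb; 700.81 items → 700 complete.

700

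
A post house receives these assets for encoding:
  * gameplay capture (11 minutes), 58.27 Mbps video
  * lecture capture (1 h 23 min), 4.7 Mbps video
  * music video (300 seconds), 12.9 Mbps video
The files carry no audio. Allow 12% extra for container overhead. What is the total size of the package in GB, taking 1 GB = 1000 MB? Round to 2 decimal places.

9.20 GB

gameplay capture: 58.270 Mbps × 660 s × 1.12 = 43073.2 Mb
lecture capture: 4.700 Mbps × 4980 s × 1.12 = 26214.7 Mb
music video: 12.900 Mbps × 300 s × 1.12 = 4334.4 Mb
Total: 73622.3 Mb = 9202.8 MB.
= 9.203 GB.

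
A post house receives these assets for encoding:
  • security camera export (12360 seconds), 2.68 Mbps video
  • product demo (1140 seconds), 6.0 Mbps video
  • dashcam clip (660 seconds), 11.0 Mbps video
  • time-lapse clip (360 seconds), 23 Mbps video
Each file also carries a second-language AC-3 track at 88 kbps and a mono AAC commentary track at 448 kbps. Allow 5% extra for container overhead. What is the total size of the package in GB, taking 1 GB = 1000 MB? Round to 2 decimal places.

Audio total: 88 + 448 = 536 kbps = 0.536 Mbps.
security camera export: 3.216 Mbps × 12360 s × 1.05 = 41737.2 Mb
product demo: 6.536 Mbps × 1140 s × 1.05 = 7823.6 Mb
dashcam clip: 11.536 Mbps × 660 s × 1.05 = 7994.4 Mb
time-lapse clip: 23.536 Mbps × 360 s × 1.05 = 8896.6 Mb
Total: 66451.9 Mb = 8306.5 MB.
= 8.306 GB.

8.31 GB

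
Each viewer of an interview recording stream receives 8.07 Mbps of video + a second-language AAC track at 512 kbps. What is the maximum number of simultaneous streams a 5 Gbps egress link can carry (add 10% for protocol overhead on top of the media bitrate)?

529

Audio: 512 kbps = 0.512 Mbps.
Per-viewer media rate: 8.582 Mbps.
On the wire with 10% overhead: 9.440 Mbps.
5 Gbps = 5,000 Mbps; 5,000 / 9.440 = 529.65 → 529 viewers.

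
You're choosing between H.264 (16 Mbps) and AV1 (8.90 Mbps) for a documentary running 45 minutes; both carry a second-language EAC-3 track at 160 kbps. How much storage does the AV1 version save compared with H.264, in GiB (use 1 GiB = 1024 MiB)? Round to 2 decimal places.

2.23 GiB

45 min = 2700 s
Audio: 160 kbps = 0.160 Mbps.
H.264: 16.160 Mbps × 2700 s = 43632.0 Mb = 5.079 GiB.
AV1: 9.060 Mbps × 2700 s = 24462.0 Mb = 2.848 GiB.
Saving: 5.079 − 2.848 = 2.232 GiB.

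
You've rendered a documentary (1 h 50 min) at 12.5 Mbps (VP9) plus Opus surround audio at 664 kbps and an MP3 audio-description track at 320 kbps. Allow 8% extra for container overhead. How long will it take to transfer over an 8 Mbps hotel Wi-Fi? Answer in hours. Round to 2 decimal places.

3.34 hours

1 h 50 min = 110 min = 6600 s
Audio total: 664 + 320 = 984 kbps = 0.984 Mbps.
Total bitrate: 13.484 Mbps.
File: 13.484 Mbps × 6600 s = 88994.4 Mb.
With 8% container overhead: ×1.08. → 96114.0 Mb.
At 8 Mbps: 96114.0 / 8 = 12014.2 s ≈ 3.34 hours.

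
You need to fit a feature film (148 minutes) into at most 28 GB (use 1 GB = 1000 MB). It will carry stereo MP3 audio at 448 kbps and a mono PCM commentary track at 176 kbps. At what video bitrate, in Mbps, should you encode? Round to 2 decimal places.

24.60 Mbps

Budget: 28 GB = 224000.0 Mb.
148 min = 8880 s
Total bitrate budget: 224000.0 Mb / 8880 s = 25.225 Mbps.
Audio total: 448 + 176 = 624 kbps = 0.624 Mbps.
Video: 25.225 − 0.624 = 24.601 Mbps.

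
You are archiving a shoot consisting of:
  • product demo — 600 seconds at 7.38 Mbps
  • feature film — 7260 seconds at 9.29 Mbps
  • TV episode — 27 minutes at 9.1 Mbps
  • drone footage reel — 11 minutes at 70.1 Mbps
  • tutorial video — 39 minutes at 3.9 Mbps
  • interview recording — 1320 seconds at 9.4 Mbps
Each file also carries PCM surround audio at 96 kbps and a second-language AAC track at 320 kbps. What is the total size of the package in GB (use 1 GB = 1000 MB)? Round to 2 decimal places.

Audio total: 96 + 320 = 416 kbps = 0.416 Mbps.
product demo: 7.796 Mbps × 600 s = 4677.6 Mb
feature film: 9.706 Mbps × 7260 s = 70465.6 Mb
TV episode: 9.516 Mbps × 1620 s = 15415.9 Mb
drone footage reel: 70.516 Mbps × 660 s = 46540.6 Mb
tutorial video: 4.316 Mbps × 2340 s = 10099.4 Mb
interview recording: 9.816 Mbps × 1320 s = 12957.1 Mb
Total: 160156.2 Mb = 20019.5 MB.
= 20.02 GB.

20.02 GB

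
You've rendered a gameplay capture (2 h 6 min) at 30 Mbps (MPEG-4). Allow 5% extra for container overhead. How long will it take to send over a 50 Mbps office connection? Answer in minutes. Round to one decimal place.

2 h 6 min = 126 min = 7560 s
File: 30.000 Mbps × 7560 s = 226800.0 Mb.
With 5% container overhead: ×1.05. → 238140.0 Mb.
At 50 Mbps: 238140.0 / 50 = 4762.8 s ≈ 79.4 minutes.

79.4 minutes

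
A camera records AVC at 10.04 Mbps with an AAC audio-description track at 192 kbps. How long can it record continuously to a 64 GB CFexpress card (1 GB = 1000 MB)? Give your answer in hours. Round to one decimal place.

13.9 hours

Audio: 192 kbps = 0.192 Mbps.
Total bitrate: 10.04 + 0.192 = 10.232 Mbps.
Capacity: 64 GB = 512,000 Mb.
Recording time: 512,000 / 10.232 = 50,039 s ≈ 13.9 hours.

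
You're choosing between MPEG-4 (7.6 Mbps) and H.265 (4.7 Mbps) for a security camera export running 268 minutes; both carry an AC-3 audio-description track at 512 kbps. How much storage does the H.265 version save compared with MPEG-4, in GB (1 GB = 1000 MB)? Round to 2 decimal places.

5.83 GB

268 min = 16080 s
Audio: 512 kbps = 0.512 Mbps.
MPEG-4: 8.112 Mbps × 16080 s = 130441.0 Mb = 16.305 GB.
H.265: 5.212 Mbps × 16080 s = 83809.0 Mb = 10.476 GB.
Saving: 16.305 − 10.476 = 5.829 GB.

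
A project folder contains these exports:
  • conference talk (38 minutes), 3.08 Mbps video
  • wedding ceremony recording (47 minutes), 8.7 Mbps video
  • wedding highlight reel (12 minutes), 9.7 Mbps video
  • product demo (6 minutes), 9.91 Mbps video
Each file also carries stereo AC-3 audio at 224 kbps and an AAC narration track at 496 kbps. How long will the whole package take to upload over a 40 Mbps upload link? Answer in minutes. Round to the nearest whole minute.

Audio total: 224 + 496 = 720 kbps = 0.720 Mbps.
conference talk: 3.800 Mbps × 2280 s = 8664.0 Mb
wedding ceremony recording: 9.420 Mbps × 2820 s = 26564.4 Mb
wedding highlight reel: 10.420 Mbps × 720 s = 7502.4 Mb
product demo: 10.630 Mbps × 360 s = 3826.8 Mb
Total: 46557.6 Mb = 5819.7 MB.
At 40 Mbps: 46557.6 / 40 = 1164 s ≈ 19.4 minutes.

19 minutes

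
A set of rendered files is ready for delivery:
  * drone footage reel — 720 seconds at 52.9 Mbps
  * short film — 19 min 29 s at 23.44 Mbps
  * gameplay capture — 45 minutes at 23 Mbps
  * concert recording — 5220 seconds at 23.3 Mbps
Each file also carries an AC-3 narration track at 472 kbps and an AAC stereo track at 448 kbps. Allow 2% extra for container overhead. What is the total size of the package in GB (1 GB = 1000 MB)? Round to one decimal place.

32.9 GB

Audio total: 472 + 448 = 920 kbps = 0.920 Mbps.
drone footage reel: 53.820 Mbps × 720 s × 1.02 = 39525.4 Mb
short film: 24.360 Mbps × 1169 s × 1.02 = 29046.4 Mb
gameplay capture: 23.920 Mbps × 2700 s × 1.02 = 65875.7 Mb
concert recording: 24.220 Mbps × 5220 s × 1.02 = 128957.0 Mb
Total: 263404.4 Mb = 32925.6 MB.
= 32.93 GB.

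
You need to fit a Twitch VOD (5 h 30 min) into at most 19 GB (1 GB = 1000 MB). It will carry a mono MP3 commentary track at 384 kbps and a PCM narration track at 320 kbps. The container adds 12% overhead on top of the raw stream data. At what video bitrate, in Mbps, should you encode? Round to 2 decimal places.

Budget: 19 GB = 152000.0 Mb.
Stream payload after overhead: 152000.0 / 1.12 = 135714.3 Mb.
5 h 30 min = 330 min = 19800 s
Total bitrate budget: 135714.3 Mb / 19800 s = 6.854 Mbps.
Audio total: 384 + 320 = 704 kbps = 0.704 Mbps.
Video: 6.854 − 0.704 = 6.150 Mbps.

6.15 Mbps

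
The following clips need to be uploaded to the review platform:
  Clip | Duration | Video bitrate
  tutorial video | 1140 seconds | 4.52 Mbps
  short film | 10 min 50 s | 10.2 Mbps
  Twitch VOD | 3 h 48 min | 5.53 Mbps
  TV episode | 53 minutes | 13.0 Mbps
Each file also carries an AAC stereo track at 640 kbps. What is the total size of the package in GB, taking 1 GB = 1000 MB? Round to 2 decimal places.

17.59 GB

Audio: 640 kbps = 0.640 Mbps.
tutorial video: 5.160 Mbps × 1140 s = 5882.4 Mb
short film: 10.840 Mbps × 650 s = 7046.0 Mb
Twitch VOD: 6.170 Mbps × 13680 s = 84405.6 Mb
TV episode: 13.640 Mbps × 3180 s = 43375.2 Mb
Total: 140709.2 Mb = 17588.7 MB.
= 17.59 GB.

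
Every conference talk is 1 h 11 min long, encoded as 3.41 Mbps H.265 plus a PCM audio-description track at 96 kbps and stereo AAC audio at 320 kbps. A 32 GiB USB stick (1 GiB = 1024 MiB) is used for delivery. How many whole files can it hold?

1 h 11 min = 71 min = 4260 s
Audio total: 96 + 320 = 416 kbps = 0.416 Mbps.
Total bitrate: 3.826 Mbps.
Per item: 3.826 Mbps × 4260 s = 16,299 Mb = 2,037 MB.
Capacity: 32 GiB = 274,878 Mb; 16.86 items → 16 complete.

16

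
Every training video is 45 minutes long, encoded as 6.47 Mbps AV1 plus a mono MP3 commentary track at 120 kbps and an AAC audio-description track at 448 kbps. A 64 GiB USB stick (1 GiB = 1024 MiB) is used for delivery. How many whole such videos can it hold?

45 min = 2700 s
Audio total: 120 + 448 = 568 kbps = 0.568 Mbps.
Total bitrate: 7.038 Mbps.
Per item: 7.038 Mbps × 2700 s = 19,003 Mb = 2,375 MB.
Capacity: 64 GiB = 549,756 Mb; 28.93 items → 28 complete.

28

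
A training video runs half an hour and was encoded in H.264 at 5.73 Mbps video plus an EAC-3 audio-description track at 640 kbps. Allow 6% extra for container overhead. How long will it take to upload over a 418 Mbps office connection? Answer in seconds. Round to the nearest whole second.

30 min = 1800 s
Audio: 640 kbps = 0.640 Mbps.
Total bitrate: 6.370 Mbps.
File: 6.370 Mbps × 1800 s = 11466.0 Mb.
With 6% container overhead: ×1.06. → 12154.0 Mb.
At 418 Mbps: 12154.0 / 418 = 29.1 s ≈ 29.1 seconds.

29 seconds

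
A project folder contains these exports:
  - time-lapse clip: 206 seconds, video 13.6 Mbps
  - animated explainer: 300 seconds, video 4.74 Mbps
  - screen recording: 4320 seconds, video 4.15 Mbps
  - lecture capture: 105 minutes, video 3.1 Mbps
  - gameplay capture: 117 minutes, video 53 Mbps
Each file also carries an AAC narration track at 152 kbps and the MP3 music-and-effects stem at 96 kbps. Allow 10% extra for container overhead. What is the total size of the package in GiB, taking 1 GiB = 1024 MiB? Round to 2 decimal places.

Audio total: 152 + 96 = 248 kbps = 0.248 Mbps.
time-lapse clip: 13.848 Mbps × 206 s × 1.10 = 3138.0 Mb
animated explainer: 4.988 Mbps × 300 s × 1.10 = 1646.0 Mb
screen recording: 4.398 Mbps × 4320 s × 1.10 = 20899.3 Mb
lecture capture: 3.348 Mbps × 6300 s × 1.10 = 23201.6 Mb
gameplay capture: 53.248 Mbps × 7020 s × 1.10 = 411181.1 Mb
Total: 460066.0 Mb = 57508.2 MB.
= 53.56 GiB.

53.56 GiB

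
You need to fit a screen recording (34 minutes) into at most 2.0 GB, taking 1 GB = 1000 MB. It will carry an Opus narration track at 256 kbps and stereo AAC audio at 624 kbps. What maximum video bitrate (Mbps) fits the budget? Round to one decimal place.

7.0 Mbps

Budget: 2.0 GB = 16000.0 Mb.
34 min = 2040 s
Total bitrate budget: 16000.0 Mb / 2040 s = 7.843 Mbps.
Audio total: 256 + 624 = 880 kbps = 0.880 Mbps.
Video: 7.843 − 0.880 = 6.963 Mbps.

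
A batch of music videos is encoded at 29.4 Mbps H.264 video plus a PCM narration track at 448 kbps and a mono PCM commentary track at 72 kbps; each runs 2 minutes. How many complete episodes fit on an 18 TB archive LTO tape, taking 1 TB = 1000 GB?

2 min = 120 s
Audio total: 448 + 72 = 520 kbps = 0.520 Mbps.
Total bitrate: 29.920 Mbps.
Per item: 29.920 Mbps × 120 s = 3,590 Mb = 448.8 MB.
Capacity: 18 TB = 144,000,000 Mb; 40106.95 items → 40106 complete.

40106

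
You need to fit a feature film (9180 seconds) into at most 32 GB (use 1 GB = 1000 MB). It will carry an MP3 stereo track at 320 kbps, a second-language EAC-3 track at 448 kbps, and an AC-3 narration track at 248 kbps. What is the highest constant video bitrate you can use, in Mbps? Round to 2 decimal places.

Budget: 32 GB = 256000.0 Mb.
Total bitrate budget: 256000.0 Mb / 9180 s = 27.887 Mbps.
Audio total: 320 + 448 + 248 = 1016 kbps = 1.016 Mbps.
Video: 27.887 − 1.016 = 26.871 Mbps.

26.87 Mbps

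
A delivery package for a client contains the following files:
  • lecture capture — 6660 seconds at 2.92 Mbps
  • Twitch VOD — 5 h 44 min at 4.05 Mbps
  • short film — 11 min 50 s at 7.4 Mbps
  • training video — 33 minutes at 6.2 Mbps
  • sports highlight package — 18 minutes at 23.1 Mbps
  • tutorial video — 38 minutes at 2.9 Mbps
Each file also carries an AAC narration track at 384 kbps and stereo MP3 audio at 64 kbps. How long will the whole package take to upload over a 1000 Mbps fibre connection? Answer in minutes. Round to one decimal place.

2.8 minutes

Audio total: 384 + 64 = 448 kbps = 0.448 Mbps.
lecture capture: 3.368 Mbps × 6660 s = 22430.9 Mb
Twitch VOD: 4.498 Mbps × 20640 s = 92838.7 Mb
short film: 7.848 Mbps × 710 s = 5572.1 Mb
training video: 6.648 Mbps × 1980 s = 13163.0 Mb
sports highlight package: 23.548 Mbps × 1080 s = 25431.8 Mb
tutorial video: 3.348 Mbps × 2280 s = 7633.4 Mb
Total: 167070.0 Mb = 20883.8 MB.
At 1000 Mbps: 167070.0 / 1000 = 167 s ≈ 2.78 minutes.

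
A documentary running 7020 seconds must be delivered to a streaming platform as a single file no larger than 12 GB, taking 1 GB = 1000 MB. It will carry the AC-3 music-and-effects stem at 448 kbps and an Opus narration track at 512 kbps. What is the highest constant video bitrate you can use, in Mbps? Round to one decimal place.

12.7 Mbps

Budget: 12 GB = 96000.0 Mb.
Total bitrate budget: 96000.0 Mb / 7020 s = 13.675 Mbps.
Audio total: 448 + 512 = 960 kbps = 0.960 Mbps.
Video: 13.675 − 0.960 = 12.715 Mbps.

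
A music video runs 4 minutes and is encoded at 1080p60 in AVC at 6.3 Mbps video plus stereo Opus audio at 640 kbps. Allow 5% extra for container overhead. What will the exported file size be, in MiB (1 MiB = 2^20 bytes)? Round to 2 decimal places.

4 min = 240 s
Audio: 640 kbps = 0.640 Mbps.
Total bitrate: 6.3 + 0.640 = 6.940 Mbps.
Stream data: 6.940 Mbps × 240 s = 1665.6 Mb.
With 5% container overhead: ×1.05.
1,749 Mb = 218,610,000 bytes ÷ 1,048,576 = 208.5 MiB.

208.48 MiB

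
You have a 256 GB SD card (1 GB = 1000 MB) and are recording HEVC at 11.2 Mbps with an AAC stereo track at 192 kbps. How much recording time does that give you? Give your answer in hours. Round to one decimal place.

Audio: 192 kbps = 0.192 Mbps.
Total bitrate: 11.2 + 0.192 = 11.392 Mbps.
Capacity: 256 GB = 2,048,000 Mb.
Recording time: 2,048,000 / 11.392 = 179,775 s ≈ 49.9 hours.

49.9 hours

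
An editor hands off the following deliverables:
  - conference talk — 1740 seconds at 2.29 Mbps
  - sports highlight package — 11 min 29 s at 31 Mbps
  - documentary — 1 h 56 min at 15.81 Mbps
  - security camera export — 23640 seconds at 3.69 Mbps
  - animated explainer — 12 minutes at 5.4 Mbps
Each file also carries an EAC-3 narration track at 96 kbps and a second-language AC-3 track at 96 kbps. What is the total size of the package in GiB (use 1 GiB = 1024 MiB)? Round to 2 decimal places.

Audio total: 96 + 96 = 192 kbps = 0.192 Mbps.
conference talk: 2.482 Mbps × 1740 s = 4318.7 Mb
sports highlight package: 31.192 Mbps × 689 s = 21491.3 Mb
documentary: 16.002 Mbps × 6960 s = 111373.9 Mb
security camera export: 3.882 Mbps × 23640 s = 91770.5 Mb
animated explainer: 5.592 Mbps × 720 s = 4026.2 Mb
Total: 232980.6 Mb = 29122.6 MB.
= 27.12 GiB.

27.12 GiB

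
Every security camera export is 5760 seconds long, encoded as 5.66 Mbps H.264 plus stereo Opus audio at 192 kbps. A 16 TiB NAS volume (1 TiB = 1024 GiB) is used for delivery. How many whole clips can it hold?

4175

Audio: 192 kbps = 0.192 Mbps.
Total bitrate: 5.852 Mbps.
Per item: 5.852 Mbps × 5760 s = 33,708 Mb = 4,213 MB.
Capacity: 16 TiB = 140,737,488 Mb; 4175.25 items → 4175 complete.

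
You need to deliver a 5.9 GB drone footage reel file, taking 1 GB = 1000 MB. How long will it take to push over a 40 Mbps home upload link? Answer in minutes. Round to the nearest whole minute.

20 minutes

File: 5.9 GB = 47200.0 Mb.
At 40 Mbps: 47200.0 / 40 = 1180.0 s ≈ 19.7 minutes.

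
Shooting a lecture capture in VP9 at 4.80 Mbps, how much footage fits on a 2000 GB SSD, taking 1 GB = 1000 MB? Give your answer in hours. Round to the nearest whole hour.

926 hours

Capacity: 2000 GB = 16,000,000 Mb.
Recording time: 16,000,000 / 4.800 = 3,333,333 s ≈ 926 hours.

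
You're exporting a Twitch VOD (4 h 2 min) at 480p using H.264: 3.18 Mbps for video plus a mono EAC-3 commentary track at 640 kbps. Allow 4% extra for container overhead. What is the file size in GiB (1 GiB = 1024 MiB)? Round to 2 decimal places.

6.72 GiB

4 h 2 min = 242 min = 14520 s
Audio: 640 kbps = 0.640 Mbps.
Total bitrate: 3.18 + 0.640 = 3.820 Mbps.
Stream data: 3.820 Mbps × 14520 s = 55466.4 Mb.
With 4% container overhead: ×1.04.
57,685 Mb = 7,210,632,000 bytes ÷ 1,073,741,824 = 6.715 GiB.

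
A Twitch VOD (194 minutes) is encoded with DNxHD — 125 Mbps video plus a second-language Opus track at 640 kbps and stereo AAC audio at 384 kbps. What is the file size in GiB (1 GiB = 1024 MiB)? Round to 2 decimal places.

194 min = 11640 s
Audio total: 640 + 384 = 1024 kbps = 1.024 Mbps.
Total bitrate: 125 + 1.024 = 126.024 Mbps.
Stream data: 126.024 Mbps × 11640 s = 1466919.4 Mb.
1,466,919 Mb = 183,364,920,000 bytes ÷ 1,073,741,824 = 170.8 GiB.

170.77 GiB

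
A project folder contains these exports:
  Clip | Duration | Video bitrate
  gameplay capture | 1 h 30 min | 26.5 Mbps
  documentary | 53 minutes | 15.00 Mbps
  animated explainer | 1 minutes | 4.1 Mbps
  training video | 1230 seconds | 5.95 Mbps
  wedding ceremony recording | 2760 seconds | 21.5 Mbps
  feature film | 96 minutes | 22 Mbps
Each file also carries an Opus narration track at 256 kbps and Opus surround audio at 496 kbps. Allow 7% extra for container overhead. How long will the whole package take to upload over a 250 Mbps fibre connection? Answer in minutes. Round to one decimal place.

28.4 minutes

Audio total: 256 + 496 = 752 kbps = 0.752 Mbps.
gameplay capture: 27.252 Mbps × 5400 s × 1.07 = 157462.1 Mb
documentary: 15.752 Mbps × 3180 s × 1.07 = 53597.8 Mb
animated explainer: 4.852 Mbps × 60 s × 1.07 = 311.5 Mb
training video: 6.702 Mbps × 1230 s × 1.07 = 8820.5 Mb
wedding ceremony recording: 22.252 Mbps × 2760 s × 1.07 = 65714.6 Mb
feature film: 22.752 Mbps × 5760 s × 1.07 = 140225.1 Mb
Total: 426131.5 Mb = 53266.4 MB.
At 250 Mbps: 426131.5 / 250 = 1705 s ≈ 28.4 minutes.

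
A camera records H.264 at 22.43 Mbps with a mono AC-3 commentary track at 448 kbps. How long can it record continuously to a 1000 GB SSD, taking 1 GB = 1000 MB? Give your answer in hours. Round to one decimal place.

97.1 hours

Audio: 448 kbps = 0.448 Mbps.
Total bitrate: 22.43 + 0.448 = 22.878 Mbps.
Capacity: 1000 GB = 8,000,000 Mb.
Recording time: 8,000,000 / 22.878 = 349,681 s ≈ 97.1 hours.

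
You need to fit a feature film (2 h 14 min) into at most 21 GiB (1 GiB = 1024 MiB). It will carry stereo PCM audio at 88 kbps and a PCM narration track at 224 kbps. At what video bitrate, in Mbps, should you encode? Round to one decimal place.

Budget: 21 GiB = 180388.6 Mb.
2 h 14 min = 134 min = 8040 s
Total bitrate budget: 180388.6 Mb / 8040 s = 22.436 Mbps.
Audio total: 88 + 224 = 312 kbps = 0.312 Mbps.
Video: 22.436 − 0.312 = 22.124 Mbps.

22.1 Mbps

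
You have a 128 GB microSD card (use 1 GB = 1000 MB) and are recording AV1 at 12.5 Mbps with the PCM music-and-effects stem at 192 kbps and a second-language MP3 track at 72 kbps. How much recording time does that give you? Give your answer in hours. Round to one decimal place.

22.3 hours

Audio total: 192 + 72 = 264 kbps = 0.264 Mbps.
Total bitrate: 12.5 + 0.264 = 12.764 Mbps.
Capacity: 128 GB = 1,024,000 Mb.
Recording time: 1,024,000 / 12.764 = 80,226 s ≈ 22.3 hours.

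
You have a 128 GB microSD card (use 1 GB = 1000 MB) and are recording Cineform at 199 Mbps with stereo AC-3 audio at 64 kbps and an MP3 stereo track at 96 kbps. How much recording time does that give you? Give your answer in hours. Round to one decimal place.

Audio total: 64 + 96 = 160 kbps = 0.160 Mbps.
Total bitrate: 199 + 0.160 = 199.160 Mbps.
Capacity: 128 GB = 1,024,000 Mb.
Recording time: 1,024,000 / 199.160 = 5,142 s ≈ 1.43 hours.

1.4 hours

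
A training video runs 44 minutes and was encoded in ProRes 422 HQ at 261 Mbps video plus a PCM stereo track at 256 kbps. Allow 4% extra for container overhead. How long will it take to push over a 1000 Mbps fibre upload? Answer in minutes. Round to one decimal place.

12.0 minutes

44 min = 2640 s
Audio: 256 kbps = 0.256 Mbps.
Total bitrate: 261.256 Mbps.
File: 261.256 Mbps × 2640 s = 689715.8 Mb.
With 4% container overhead: ×1.04. → 717304.5 Mb.
At 1000 Mbps: 717304.5 / 1000 = 717.3 s ≈ 12 minutes.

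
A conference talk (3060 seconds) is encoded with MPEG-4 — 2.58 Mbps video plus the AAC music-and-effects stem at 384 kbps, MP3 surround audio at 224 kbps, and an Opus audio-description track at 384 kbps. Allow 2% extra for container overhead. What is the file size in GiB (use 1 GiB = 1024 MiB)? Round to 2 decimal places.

1.30 GiB

Audio total: 384 + 224 + 384 = 992 kbps = 0.992 Mbps.
Total bitrate: 2.58 + 0.992 = 3.572 Mbps.
Stream data: 3.572 Mbps × 3060 s = 10930.3 Mb.
With 2% container overhead: ×1.02.
11,149 Mb = 1,393,615,800 bytes ÷ 1,073,741,824 = 1.298 GiB.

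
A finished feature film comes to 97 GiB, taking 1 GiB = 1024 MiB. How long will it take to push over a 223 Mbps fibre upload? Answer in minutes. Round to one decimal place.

62.3 minutes

File: 97 GiB = 833223.7 Mb.
At 223 Mbps: 833223.7 / 223 = 3736.4 s ≈ 62.3 minutes.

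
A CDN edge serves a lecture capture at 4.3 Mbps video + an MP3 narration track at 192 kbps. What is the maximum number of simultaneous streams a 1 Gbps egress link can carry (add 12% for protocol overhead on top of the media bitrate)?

198

Audio: 192 kbps = 0.192 Mbps.
Per-viewer media rate: 4.492 Mbps.
On the wire with 12% overhead: 5.031 Mbps.
1 Gbps = 1,000 Mbps; 1,000 / 5.031 = 198.77 → 198 viewers.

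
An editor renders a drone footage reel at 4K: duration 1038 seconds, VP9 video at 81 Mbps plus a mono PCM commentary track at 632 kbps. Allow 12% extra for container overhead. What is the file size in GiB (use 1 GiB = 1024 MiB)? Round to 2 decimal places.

Audio: 632 kbps = 0.632 Mbps.
Total bitrate: 81 + 0.632 = 81.632 Mbps.
Stream data: 81.632 Mbps × 1038 s = 84734.0 Mb.
With 12% container overhead: ×1.12.
94,902 Mb = 11,862,762,240 bytes ÷ 1,073,741,824 = 11.05 GiB.

11.05 GiB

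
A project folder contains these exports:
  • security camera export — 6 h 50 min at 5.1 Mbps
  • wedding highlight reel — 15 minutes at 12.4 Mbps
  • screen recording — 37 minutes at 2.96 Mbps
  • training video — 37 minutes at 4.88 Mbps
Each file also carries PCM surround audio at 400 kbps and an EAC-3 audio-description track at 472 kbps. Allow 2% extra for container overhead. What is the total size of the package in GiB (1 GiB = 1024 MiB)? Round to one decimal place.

21.4 GiB

Audio total: 400 + 472 = 872 kbps = 0.872 Mbps.
security camera export: 5.972 Mbps × 24600 s × 1.02 = 149849.4 Mb
wedding highlight reel: 13.272 Mbps × 900 s × 1.02 = 12183.7 Mb
screen recording: 3.832 Mbps × 2220 s × 1.02 = 8677.2 Mb
training video: 5.752 Mbps × 2220 s × 1.02 = 13024.8 Mb
Total: 183735.1 Mb = 22966.9 MB.
= 21.39 GiB.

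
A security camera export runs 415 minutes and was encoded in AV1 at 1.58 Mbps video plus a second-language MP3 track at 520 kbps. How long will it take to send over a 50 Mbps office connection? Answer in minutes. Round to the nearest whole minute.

415 min = 24900 s
Audio: 520 kbps = 0.520 Mbps.
Total bitrate: 2.100 Mbps.
File: 2.100 Mbps × 24900 s = 52290.0 Mb.
At 50 Mbps: 52290.0 / 50 = 1045.8 s ≈ 17.4 minutes.

17 minutes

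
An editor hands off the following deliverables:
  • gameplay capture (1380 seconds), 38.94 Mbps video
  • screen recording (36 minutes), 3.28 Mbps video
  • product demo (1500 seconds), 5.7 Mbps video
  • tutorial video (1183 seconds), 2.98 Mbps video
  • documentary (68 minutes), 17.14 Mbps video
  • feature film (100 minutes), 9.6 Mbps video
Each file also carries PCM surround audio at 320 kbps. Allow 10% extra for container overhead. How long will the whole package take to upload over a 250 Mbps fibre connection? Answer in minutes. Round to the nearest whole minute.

Audio: 320 kbps = 0.320 Mbps.
gameplay capture: 39.260 Mbps × 1380 s × 1.10 = 59596.7 Mb
screen recording: 3.600 Mbps × 2160 s × 1.10 = 8553.6 Mb
product demo: 6.020 Mbps × 1500 s × 1.10 = 9933.0 Mb
tutorial video: 3.300 Mbps × 1183 s × 1.10 = 4294.3 Mb
documentary: 17.460 Mbps × 4080 s × 1.10 = 78360.5 Mb
feature film: 9.920 Mbps × 6000 s × 1.10 = 65472.0 Mb
Total: 226210.0 Mb = 28276.3 MB.
At 250 Mbps: 226210.0 / 250 = 905 s ≈ 15.1 minutes.

15 minutes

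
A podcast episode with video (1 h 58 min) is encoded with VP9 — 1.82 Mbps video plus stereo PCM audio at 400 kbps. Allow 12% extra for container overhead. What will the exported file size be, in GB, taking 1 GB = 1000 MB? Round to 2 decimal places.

1 h 58 min = 118 min = 7080 s
Audio: 400 kbps = 0.400 Mbps.
Total bitrate: 1.82 + 0.400 = 2.220 Mbps.
Stream data: 2.220 Mbps × 7080 s = 15717.6 Mb.
With 12% container overhead: ×1.12.
17,604 Mb ÷ 8 = 2,200 MB → 2.200 GB.

2.20 GB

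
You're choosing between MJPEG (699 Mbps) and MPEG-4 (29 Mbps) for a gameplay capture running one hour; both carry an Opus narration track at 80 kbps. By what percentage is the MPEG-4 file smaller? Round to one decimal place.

95.8%

1 h = 3600 s
Audio: 80 kbps = 0.080 Mbps.
MJPEG: 699.080 Mbps × 3600 s = 2516688.0 Mb = 314.586 GB.
MPEG-4: 29.080 Mbps × 3600 s = 104688.0 Mb = 13.086 GB.
Reduction: (1 − 13.086/314.586) × 100 = 95.84%.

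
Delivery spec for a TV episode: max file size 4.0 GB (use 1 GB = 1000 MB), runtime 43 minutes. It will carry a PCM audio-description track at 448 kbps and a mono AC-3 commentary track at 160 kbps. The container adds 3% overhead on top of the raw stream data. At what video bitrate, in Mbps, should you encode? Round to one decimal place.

Budget: 4.0 GB = 32000.0 Mb.
Stream payload after overhead: 32000.0 / 1.03 = 31068.0 Mb.
43 min = 2580 s
Total bitrate budget: 31068.0 Mb / 2580 s = 12.042 Mbps.
Audio total: 448 + 160 = 608 kbps = 0.608 Mbps.
Video: 12.042 − 0.608 = 11.434 Mbps.

11.4 Mbps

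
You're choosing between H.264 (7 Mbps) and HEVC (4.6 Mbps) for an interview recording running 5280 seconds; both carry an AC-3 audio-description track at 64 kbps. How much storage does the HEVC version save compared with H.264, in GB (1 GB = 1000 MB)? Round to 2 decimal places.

1.58 GB

Audio: 64 kbps = 0.064 Mbps.
H.264: 7.064 Mbps × 5280 s = 37297.9 Mb = 4.662 GB.
HEVC: 4.664 Mbps × 5280 s = 24625.9 Mb = 3.078 GB.
Saving: 4.662 − 3.078 = 1.584 GB.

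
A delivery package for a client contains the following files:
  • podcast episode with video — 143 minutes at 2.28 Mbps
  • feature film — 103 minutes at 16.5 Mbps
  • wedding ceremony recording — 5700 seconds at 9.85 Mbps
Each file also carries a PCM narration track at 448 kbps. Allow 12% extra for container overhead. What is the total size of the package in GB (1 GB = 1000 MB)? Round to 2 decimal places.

26.16 GB

Audio: 448 kbps = 0.448 Mbps.
podcast episode with video: 2.728 Mbps × 8580 s × 1.12 = 26215.0 Mb
feature film: 16.948 Mbps × 6180 s × 1.12 = 117307.3 Mb
wedding ceremony recording: 10.298 Mbps × 5700 s × 1.12 = 65742.4 Mb
Total: 209264.7 Mb = 26158.1 MB.
= 26.16 GB.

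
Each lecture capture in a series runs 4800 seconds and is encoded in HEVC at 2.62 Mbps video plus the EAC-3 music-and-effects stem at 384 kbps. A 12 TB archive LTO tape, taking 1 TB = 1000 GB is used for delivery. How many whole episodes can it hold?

6657

Audio: 384 kbps = 0.384 Mbps.
Total bitrate: 3.004 Mbps.
Per item: 3.004 Mbps × 4800 s = 14,419 Mb = 1,802 MB.
Capacity: 12 TB = 96,000,000 Mb; 6657.79 items → 6657 complete.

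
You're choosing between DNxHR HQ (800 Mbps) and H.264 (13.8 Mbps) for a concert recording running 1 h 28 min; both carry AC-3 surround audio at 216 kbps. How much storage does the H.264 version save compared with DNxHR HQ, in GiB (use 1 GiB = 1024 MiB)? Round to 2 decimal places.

483.26 GiB

1 h 28 min = 88 min = 5280 s
Audio: 216 kbps = 0.216 Mbps.
DNxHR HQ: 800.216 Mbps × 5280 s = 4225140.5 Mb = 491.871 GiB.
H.264: 14.016 Mbps × 5280 s = 74004.5 Mb = 8.615 GiB.
Saving: 491.871 − 8.615 = 483.256 GiB.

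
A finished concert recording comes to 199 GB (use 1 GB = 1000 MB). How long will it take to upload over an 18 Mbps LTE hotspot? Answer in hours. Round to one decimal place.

File: 199 GB = 1592000.0 Mb.
At 18 Mbps: 1592000.0 / 18 = 88444.4 s ≈ 24.6 hours.

24.6 hours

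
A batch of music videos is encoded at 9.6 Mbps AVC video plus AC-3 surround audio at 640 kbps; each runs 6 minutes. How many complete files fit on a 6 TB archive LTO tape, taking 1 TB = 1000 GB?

6 min = 360 s
Audio: 640 kbps = 0.640 Mbps.
Total bitrate: 10.240 Mbps.
Per item: 10.240 Mbps × 360 s = 3,686 Mb = 460.8 MB.
Capacity: 6 TB = 48,000,000 Mb; 13020.83 items → 13020 complete.

13020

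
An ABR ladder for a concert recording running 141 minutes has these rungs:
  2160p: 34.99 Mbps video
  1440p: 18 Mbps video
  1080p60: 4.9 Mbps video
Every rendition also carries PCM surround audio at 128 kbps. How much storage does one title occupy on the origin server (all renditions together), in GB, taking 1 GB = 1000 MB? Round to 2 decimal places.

61.62 GB

141 min = 8460 s
Audio: 128 kbps = 0.128 Mbps.
Sum of rendition bitrates: (34.99+0.128) + (18+0.128) + (4.9+0.128) = 58.274 Mbps.
× 8460 s = 492,998 Mb = 61,625 MB = 61.62 GB.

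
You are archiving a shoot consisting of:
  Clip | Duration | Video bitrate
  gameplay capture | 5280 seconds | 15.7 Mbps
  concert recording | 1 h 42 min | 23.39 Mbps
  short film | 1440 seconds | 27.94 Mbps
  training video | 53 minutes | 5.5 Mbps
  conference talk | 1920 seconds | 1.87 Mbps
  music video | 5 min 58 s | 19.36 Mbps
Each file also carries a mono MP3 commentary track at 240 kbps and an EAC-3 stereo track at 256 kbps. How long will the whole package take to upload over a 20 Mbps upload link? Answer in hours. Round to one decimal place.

4.2 hours

Audio total: 240 + 256 = 496 kbps = 0.496 Mbps.
gameplay capture: 16.196 Mbps × 5280 s = 85514.9 Mb
concert recording: 23.886 Mbps × 6120 s = 146182.3 Mb
short film: 28.436 Mbps × 1440 s = 40947.8 Mb
training video: 5.996 Mbps × 3180 s = 19067.3 Mb
conference talk: 2.366 Mbps × 1920 s = 4542.7 Mb
music video: 19.856 Mbps × 358 s = 7108.4 Mb
Total: 303363.5 Mb = 37920.4 MB.
At 20 Mbps: 303363.5 / 20 = 15168 s ≈ 4.21 hours.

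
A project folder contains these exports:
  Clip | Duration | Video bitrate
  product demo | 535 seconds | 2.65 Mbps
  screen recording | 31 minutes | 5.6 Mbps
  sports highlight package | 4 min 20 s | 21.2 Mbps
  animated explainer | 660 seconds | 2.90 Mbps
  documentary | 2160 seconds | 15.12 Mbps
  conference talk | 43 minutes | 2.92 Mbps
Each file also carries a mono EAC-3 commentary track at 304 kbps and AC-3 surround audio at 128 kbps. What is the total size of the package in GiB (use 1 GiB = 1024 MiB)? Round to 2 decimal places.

7.33 GiB

Audio total: 304 + 128 = 432 kbps = 0.432 Mbps.
product demo: 3.082 Mbps × 535 s = 1648.9 Mb
screen recording: 6.032 Mbps × 1860 s = 11219.5 Mb
sports highlight package: 21.632 Mbps × 260 s = 5624.3 Mb
animated explainer: 3.332 Mbps × 660 s = 2199.1 Mb
documentary: 15.552 Mbps × 2160 s = 33592.3 Mb
conference talk: 3.352 Mbps × 2580 s = 8648.2 Mb
Total: 62932.3 Mb = 7866.5 MB.
= 7.326 GiB.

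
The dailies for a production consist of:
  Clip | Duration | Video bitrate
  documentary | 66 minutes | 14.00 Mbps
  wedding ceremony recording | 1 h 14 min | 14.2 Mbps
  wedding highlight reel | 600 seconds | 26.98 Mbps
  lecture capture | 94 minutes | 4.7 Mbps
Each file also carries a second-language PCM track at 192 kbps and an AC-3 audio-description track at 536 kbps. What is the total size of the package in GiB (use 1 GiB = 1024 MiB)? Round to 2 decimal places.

Audio total: 192 + 536 = 728 kbps = 0.728 Mbps.
documentary: 14.728 Mbps × 3960 s = 58322.9 Mb
wedding ceremony recording: 14.928 Mbps × 4440 s = 66280.3 Mb
wedding highlight reel: 27.708 Mbps × 600 s = 16624.8 Mb
lecture capture: 5.428 Mbps × 5640 s = 30613.9 Mb
Total: 171841.9 Mb = 21480.2 MB.
= 20.01 GiB.

20.01 GiB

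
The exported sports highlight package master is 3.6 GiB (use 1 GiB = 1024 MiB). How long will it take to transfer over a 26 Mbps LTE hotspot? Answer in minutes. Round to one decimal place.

File: 3.6 GiB = 30923.8 Mb.
At 26 Mbps: 30923.8 / 26 = 1189.4 s ≈ 19.8 minutes.

19.8 minutes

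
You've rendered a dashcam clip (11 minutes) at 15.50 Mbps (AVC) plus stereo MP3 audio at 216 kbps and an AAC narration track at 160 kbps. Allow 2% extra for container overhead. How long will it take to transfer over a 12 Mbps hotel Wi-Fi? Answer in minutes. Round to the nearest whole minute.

11 min = 660 s
Audio total: 216 + 160 = 376 kbps = 0.376 Mbps.
Total bitrate: 15.876 Mbps.
File: 15.876 Mbps × 660 s = 10478.2 Mb.
With 2% container overhead: ×1.02. → 10687.7 Mb.
At 12 Mbps: 10687.7 / 12 = 890.6 s ≈ 14.8 minutes.

15 minutes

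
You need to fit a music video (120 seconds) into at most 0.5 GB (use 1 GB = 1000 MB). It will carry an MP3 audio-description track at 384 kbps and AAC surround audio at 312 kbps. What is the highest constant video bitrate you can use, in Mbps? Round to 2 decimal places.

32.64 Mbps

Budget: 0.5 GB = 4000.0 Mb.
Total bitrate budget: 4000.0 Mb / 120 s = 33.333 Mbps.
Audio total: 384 + 312 = 696 kbps = 0.696 Mbps.
Video: 33.333 − 0.696 = 32.637 Mbps.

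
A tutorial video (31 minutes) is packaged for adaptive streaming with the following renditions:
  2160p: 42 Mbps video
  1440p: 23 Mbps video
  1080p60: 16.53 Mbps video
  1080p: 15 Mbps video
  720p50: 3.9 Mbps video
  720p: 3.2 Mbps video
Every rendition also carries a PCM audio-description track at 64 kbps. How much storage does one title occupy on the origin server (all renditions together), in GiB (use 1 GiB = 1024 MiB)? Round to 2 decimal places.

31 min = 1860 s
Audio: 64 kbps = 0.064 Mbps.
Sum of rendition bitrates: (42+0.064) + (23+0.064) + (16.53+0.064) + (15+0.064) + (3.9+0.064) + (3.2+0.064) = 104.014 Mbps.
× 1860 s = 193,466 Mb = 24,183 MB = 22.52 GiB.

22.52 GiB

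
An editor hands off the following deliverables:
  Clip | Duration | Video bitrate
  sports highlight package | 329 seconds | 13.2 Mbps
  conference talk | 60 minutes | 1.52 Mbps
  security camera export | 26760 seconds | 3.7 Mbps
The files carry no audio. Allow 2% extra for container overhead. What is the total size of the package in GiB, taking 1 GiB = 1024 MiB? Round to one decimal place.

sports highlight package: 13.200 Mbps × 329 s × 1.02 = 4429.7 Mb
conference talk: 1.520 Mbps × 3600 s × 1.02 = 5581.4 Mb
security camera export: 3.700 Mbps × 26760 s × 1.02 = 100992.2 Mb
Total: 111003.3 Mb = 13875.4 MB.
= 12.92 GiB.

12.9 GiB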